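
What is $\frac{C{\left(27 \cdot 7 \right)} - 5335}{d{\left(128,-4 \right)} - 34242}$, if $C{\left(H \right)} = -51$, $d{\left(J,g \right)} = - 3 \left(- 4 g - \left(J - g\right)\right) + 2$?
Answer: $\frac{2693}{16946} \approx 0.15892$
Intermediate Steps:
$d{\left(J,g \right)} = 2 + 3 J + 9 g$ ($d{\left(J,g \right)} = - 3 \left(- J - 3 g\right) + 2 = \left(3 J + 9 g\right) + 2 = 2 + 3 J + 9 g$)
$\frac{C{\left(27 \cdot 7 \right)} - 5335}{d{\left(128,-4 \right)} - 34242} = \frac{-51 - 5335}{\left(2 + 3 \cdot 128 + 9 \left(-4\right)\right) - 34242} = - \frac{5386}{\left(2 + 384 - 36\right) - 34242} = - \frac{5386}{350 - 34242} = - \frac{5386}{-33892} = \left(-5386\right) \left(- \frac{1}{33892}\right) = \frac{2693}{16946}$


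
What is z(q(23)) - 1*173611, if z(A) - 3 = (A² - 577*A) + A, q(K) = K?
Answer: -186327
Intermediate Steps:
z(A) = 3 + A² - 576*A (z(A) = 3 + ((A² - 577*A) + A) = 3 + (A² - 576*A) = 3 + A² - 576*A)
z(q(23)) - 1*173611 = (3 + 23² - 576*23) - 1*173611 = (3 + 529 - 13248) - 173611 = -12716 - 173611 = -186327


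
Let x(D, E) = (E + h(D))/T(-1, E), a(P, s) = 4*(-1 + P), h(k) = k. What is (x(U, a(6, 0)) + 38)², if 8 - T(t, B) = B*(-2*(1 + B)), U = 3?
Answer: 1039869009/719104 ≈ 1446.1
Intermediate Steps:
a(P, s) = -4 + 4*P
T(t, B) = 8 - B*(-2 - 2*B) (T(t, B) = 8 - B*(-2*(1 + B)) = 8 - B*(-2 - 2*B))
x(D, E) = (D + E)/(8 + 2*E + 2*E²) (x(D, E) = (E + D)/(8 + 2*E + 2*E²) = (D + E)/(8 + 2*E + 2*E²))
(x(U, a(6, 0)) + 38)² = ((3 + (-4 + 4*6))/(2*(4 + (-4 + 4*6) + (-4 + 4*6)²)) + 38)² = ((3 + (-4 + 24))/(2*(4 + (-4 + 24) + (-4 + 24)²)) + 38)² = ((3 + 20)/(2*(4 + 20 + 20²)) + 38)² = ((½)*23/(4 + 20 + 400) + 38)² = ((½)*23/424 + 38)² = ((½)*(1/424)*23 + 38)² = (23/848 + 38)² = (32247/848)² = 1039869009/719104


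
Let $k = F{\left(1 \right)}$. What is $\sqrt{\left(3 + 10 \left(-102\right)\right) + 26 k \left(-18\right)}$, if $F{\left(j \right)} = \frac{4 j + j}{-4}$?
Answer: $12 i \sqrt{3} \approx 20.785 i$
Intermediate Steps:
$F{\left(j \right)} = - \frac{5 j}{4}$ ($F{\left(j \right)} = 5 j \left(- \frac{1}{4}\right) = - \frac{5 j}{4}$)
$k = - \frac{5}{4}$ ($k = \left(- \frac{5}{4}\right) 1 = - \frac{5}{4} \approx -1.25$)
$\sqrt{\left(3 + 10 \left(-102\right)\right) + 26 k \left(-18\right)} = \sqrt{\left(3 + 10 \left(-102\right)\right) + 26 \left(- \frac{5}{4}\right) \left(-18\right)} = \sqrt{\left(3 - 1020\right) - -585} = \sqrt{-1017 + 585} = \sqrt{-432} = 12 i \sqrt{3}$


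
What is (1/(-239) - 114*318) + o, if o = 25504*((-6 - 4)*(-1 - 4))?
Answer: 296108571/239 ≈ 1.2389e+6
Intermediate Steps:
o = 1275200 (o = 25504*(-10*(-5)) = 25504*50 = 1275200)
(1/(-239) - 114*318) + o = (1/(-239) - 114*318) + 1275200 = (-1/239 - 36252) + 1275200 = -8664229/239 + 1275200 = 296108571/239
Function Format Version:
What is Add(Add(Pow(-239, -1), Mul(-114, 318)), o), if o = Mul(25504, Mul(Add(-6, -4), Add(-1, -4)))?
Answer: Rational(296108571, 239) ≈ 1.2389e+6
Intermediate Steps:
o = 1275200 (o = Mul(25504, Mul(-10, -5)) = Mul(25504, 50) = 1275200)
Add(Add(Pow(-239, -1), Mul(-114, 318)), o) = Add(Add(Pow(-239, -1), Mul(-114, 318)), 1275200) = Add(Add(Rational(-1, 239), -36252), 1275200) = Add(Rational(-8664229, 239), 1275200) = Rational(296108571, 239)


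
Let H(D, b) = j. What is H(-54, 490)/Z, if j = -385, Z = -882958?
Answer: 385/882958 ≈ 0.00043603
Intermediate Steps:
H(D, b) = -385
H(-54, 490)/Z = -385/(-882958) = -385*(-1/882958) = 385/882958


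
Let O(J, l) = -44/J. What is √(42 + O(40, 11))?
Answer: √4090/10 ≈ 6.3953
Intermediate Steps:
√(42 + O(40, 11)) = √(42 - 44/40) = √(42 - 44*1/40) = √(42 - 11/10) = √(409/10) = √4090/10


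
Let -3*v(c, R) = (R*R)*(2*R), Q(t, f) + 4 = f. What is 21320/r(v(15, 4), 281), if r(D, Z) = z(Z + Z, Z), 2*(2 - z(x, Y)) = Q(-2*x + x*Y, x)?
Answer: -21320/277 ≈ -76.968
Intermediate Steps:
Q(t, f) = -4 + f
z(x, Y) = 4 - x/2 (z(x, Y) = 2 - (-4 + x)/2 = 2 + (2 - x/2) = 4 - x/2)
v(c, R) = -2*R³/3 (v(c, R) = -R*R*2*R/3 = -R²*2*R/3 = -2*R³/3)
r(D, Z) = 4 - Z (r(D, Z) = 4 - (Z + Z)/2 = 4 - Z)
21320/r(v(15, 4), 281) = 21320/(4 - 1*281) = 21320/(4 - 281) = 21320/(-277) = 21320*(-1/277) = -21320/277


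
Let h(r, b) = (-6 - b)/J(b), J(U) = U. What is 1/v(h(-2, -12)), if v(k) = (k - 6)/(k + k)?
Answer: 2/13 ≈ 0.15385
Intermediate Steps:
h(r, b) = (-6 - b)/b
v(k) = (-6 + k)/(2*k) (v(k) = (-6 + k)/((2*k)) = (-6 + k)*(1/(2*k)) = (-6 + k)/(2*k))
1/v(h(-2, -12)) = 1/((-6 + (-6 - 1*(-12))/(-12))/(2*(((-6 - 1*(-12))/(-12))))) = 1/((-6 - (-6 + 12)/12)/(2*((-(-6 + 12)/12)))) = 1/((-6 - 1/12*6)/(2*((-1/12*6)))) = 1/((-6 - ½)/(2*(-½))) = 1/((½)*(-2)*(-13/2)) = 1/(13/2) = 2/13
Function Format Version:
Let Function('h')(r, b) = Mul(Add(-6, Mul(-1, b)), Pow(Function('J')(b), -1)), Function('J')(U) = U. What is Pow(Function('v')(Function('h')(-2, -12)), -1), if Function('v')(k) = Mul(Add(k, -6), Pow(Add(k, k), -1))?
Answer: Rational(2, 13) ≈ 0.15385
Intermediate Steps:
Function('h')(r, b) = Mul(Pow(b, -1), Add(-6, Mul(-1, b))) (Function('h')(r, b) = Mul(Add(-6, Mul(-1, b)), Pow(b, -1)) = Mul(Pow(b, -1), Add(-6, Mul(-1, b))))
Function('v')(k) = Mul(Rational(1, 2), Pow(k, -1), Add(-6, k)) (Function('v')(k) = Mul(Add(-6, k), Pow(Mul(2, k), -1)) = Mul(Add(-6, k), Mul(Rational(1, 2), Pow(k, -1))) = Mul(Rational(1, 2), Pow(k, -1), Add(-6, k)))
Pow(Function('v')(Function('h')(-2, -12)), -1) = Pow(Mul(Rational(1, 2), Pow(Mul(Pow(-12, -1), Add(-6, Mul(-1, -12))), -1), Add(-6, Mul(Pow(-12, -1), Add(-6, Mul(-1, -12))))), -1) = Pow(Mul(Rational(1, 2), Pow(Mul(Rational(-1, 12), Add(-6, 12)), -1), Add(-6, Mul(Rational(-1, 12), Add(-6, 12)))), -1) = Pow(Mul(Rational(1, 2), Pow(Mul(Rational(-1, 12), 6), -1), Add(-6, Mul(Rational(-1, 12), 6))), -1) = Pow(Mul(Rational(1, 2), Pow(Rational(-1, 2), -1), Add(-6, Rational(-1, 2))), -1) = Pow(Mul(Rational(1, 2), -2, Rational(-13, 2)), -1) = Pow(Rational(13, 2), -1) = Rational(2, 13)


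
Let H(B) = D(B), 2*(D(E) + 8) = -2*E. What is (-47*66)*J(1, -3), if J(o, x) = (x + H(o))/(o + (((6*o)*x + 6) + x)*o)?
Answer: -18612/7 ≈ -2658.9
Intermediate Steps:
D(E) = -8 - E (D(E) = -8 + (-2*E)/2 = -8 - E)
H(B) = -8 - B
J(o, x) = (-8 + x - o)/(o + o*(6 + x + 6*o*x)) (J(o, x) = (x + (-8 - o))/(o + (((6*o)*x + 6) + x)*o) = (-8 + x - o)/(o + ((6*o*x + 6) + x)*o) = (-8 + x - o)/(o + ((6 + 6*o*x) + x)*o) = (-8 + x - o)/(o + (6 + x + 6*o*x)*o) = (-8 + x - o)/(o + o*(6 + x + 6*o*x)))
(-47*66)*J(1, -3) = (-47*66)*((-8 - 3 - 1*1)/(1*(7 - 3 + 6*1*(-3)))) = -3102*(-8 - 3 - 1)/(7 - 3 - 18) = -3102*(-12)/(-14) = -3102*(-1)*(-12)/14 = -3102*6/7 = -18612/7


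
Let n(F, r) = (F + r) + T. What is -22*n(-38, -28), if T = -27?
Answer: 2046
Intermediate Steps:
n(F, r) = -27 + F + r (n(F, r) = (F + r) - 27 = -27 + F + r)
-22*n(-38, -28) = -22*(-27 - 38 - 28) = -22*(-93) = 2046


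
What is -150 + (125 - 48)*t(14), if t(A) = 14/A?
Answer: -73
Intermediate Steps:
-150 + (125 - 48)*t(14) = -150 + (125 - 48)*(14/14) = -150 + 77*(14*(1/14)) = -150 + 77*1 = -150 + 77 = -73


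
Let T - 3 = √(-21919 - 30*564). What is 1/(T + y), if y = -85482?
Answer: -85479/7306698280 - I*√38839/7306698280 ≈ -1.1699e-5 - 2.6972e-8*I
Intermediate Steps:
T = 3 + I*√38839 (T = 3 + √(-21919 - 30*564) = 3 + √(-21919 - 16920) = 3 + √(-38839) = 3 + I*√38839 ≈ 3.0 + 197.08*I)
1/(T + y) = 1/((3 + I*√38839) - 85482) = 1/(-85479 + I*√38839)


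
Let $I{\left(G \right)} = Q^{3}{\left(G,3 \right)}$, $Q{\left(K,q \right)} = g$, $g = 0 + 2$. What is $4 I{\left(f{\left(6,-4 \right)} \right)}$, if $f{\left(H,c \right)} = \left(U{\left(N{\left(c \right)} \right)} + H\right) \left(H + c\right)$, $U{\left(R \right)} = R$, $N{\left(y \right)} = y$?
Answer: $32$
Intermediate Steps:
$g = 2$
$Q{\left(K,q \right)} = 2$
$f{\left(H,c \right)} = \left(H + c\right)^{2}$ ($f{\left(H,c \right)} = \left(c + H\right) \left(H + c\right) = \left(H + c\right) \left(H + c\right) = \left(H + c\right)^{2}$)
$I{\left(G \right)} = 8$ ($I{\left(G \right)} = 2^{3} = 8$)
$4 I{\left(f{\left(6,-4 \right)} \right)} = 4 \cdot 8 = 32$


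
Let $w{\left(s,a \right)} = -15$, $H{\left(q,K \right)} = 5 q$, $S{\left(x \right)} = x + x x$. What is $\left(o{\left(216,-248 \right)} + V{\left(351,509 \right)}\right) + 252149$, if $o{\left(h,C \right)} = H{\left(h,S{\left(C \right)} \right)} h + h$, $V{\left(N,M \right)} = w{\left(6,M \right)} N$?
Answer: $480380$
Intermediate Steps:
$S{\left(x \right)} = x + x^{2}$
$V{\left(N,M \right)} = - 15 N$
$o{\left(h,C \right)} = h + 5 h^{2}$ ($o{\left(h,C \right)} = 5 h h + h = 5 h^{2} + h = h + 5 h^{2}$)
$\left(o{\left(216,-248 \right)} + V{\left(351,509 \right)}\right) + 252149 = \left(216 \left(1 + 5 \cdot 216\right) - 5265\right) + 252149 = \left(216 \left(1 + 1080\right) - 5265\right) + 252149 = \left(216 \cdot 1081 - 5265\right) + 252149 = \left(233496 - 5265\right) + 252149 = 228231 + 252149 = 480380$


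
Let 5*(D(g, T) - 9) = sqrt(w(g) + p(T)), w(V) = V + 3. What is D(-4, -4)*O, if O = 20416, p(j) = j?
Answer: 183744 + 20416*I*sqrt(5)/5 ≈ 1.8374e+5 + 9130.3*I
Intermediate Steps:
w(V) = 3 + V
D(g, T) = 9 + sqrt(3 + T + g)/5 (D(g, T) = 9 + sqrt((3 + g) + T)/5 = 9 + sqrt(3 + T + g)/5)
D(-4, -4)*O = (9 + sqrt(3 - 4 - 4)/5)*20416 = (9 + sqrt(-5)/5)*20416 = (9 + (I*sqrt(5))/5)*20416 = (9 + I*sqrt(5)/5)*20416 = 183744 + 20416*I*sqrt(5)/5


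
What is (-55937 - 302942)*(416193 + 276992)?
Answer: -248769539615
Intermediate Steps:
(-55937 - 302942)*(416193 + 276992) = -358879*693185 = -248769539615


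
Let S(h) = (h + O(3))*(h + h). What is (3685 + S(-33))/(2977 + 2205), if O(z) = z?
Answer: 5665/5182 ≈ 1.0932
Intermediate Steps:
S(h) = 2*h*(3 + h) (S(h) = (h + 3)*(h + h) = (3 + h)*(2*h) = 2*h*(3 + h))
(3685 + S(-33))/(2977 + 2205) = (3685 + 2*(-33)*(3 - 33))/(2977 + 2205) = (3685 + 2*(-33)*(-30))/5182 = (3685 + 1980)*(1/5182) = 5665*(1/5182) = 5665/5182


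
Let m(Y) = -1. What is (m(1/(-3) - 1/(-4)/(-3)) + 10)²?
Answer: 81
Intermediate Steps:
(m(1/(-3) - 1/(-4)/(-3)) + 10)² = (-1 + 10)² = 9² = 81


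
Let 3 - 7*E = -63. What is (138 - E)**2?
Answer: 810000/49 ≈ 16531.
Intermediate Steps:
E = 66/7 (E = 3/7 - 1/7*(-63) = 3/7 + 9 = 66/7 ≈ 9.4286)
(138 - E)**2 = (138 - 1*66/7)**2 = (138 - 66/7)**2 = (900/7)**2 = 810000/49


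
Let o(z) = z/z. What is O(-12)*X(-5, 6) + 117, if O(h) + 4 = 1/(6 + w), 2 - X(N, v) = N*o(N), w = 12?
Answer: 1609/18 ≈ 89.389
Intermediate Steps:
o(z) = 1
X(N, v) = 2 - N
O(h) = -71/18 (O(h) = -4 + 1/(6 + 12) = -4 + 1/18 = -71/18)
O(-12)*X(-5, 6) + 117 = -71*(2 - 1*(-5))/18 + 117 = -71*(2 + 5)/18 + 117 = -71/18*7 + 117 = -497/18 + 117 = 1609/18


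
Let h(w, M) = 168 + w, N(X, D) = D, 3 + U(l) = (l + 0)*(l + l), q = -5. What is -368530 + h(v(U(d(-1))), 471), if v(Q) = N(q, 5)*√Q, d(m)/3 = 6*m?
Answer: -368362 + 5*√645 ≈ -3.6824e+5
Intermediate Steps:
d(m) = 18*m (d(m) = 3*(6*m) = 18*m)
U(l) = -3 + 2*l² (U(l) = -3 + (l + 0)*(l + l) = -3 + l*(2*l) = -3 + 2*l²)
v(Q) = 5*√Q
-368530 + h(v(U(d(-1))), 471) = -368530 + (168 + 5*√(-3 + 2*(18*(-1))²)) = -368530 + (168 + 5*√(-3 + 2*(-18)²)) = -368530 + (168 + 5*√(-3 + 2*324)) = -368530 + (168 + 5*√(-3 + 648)) = -368530 + (168 + 5*√645) = -368362 + 5*√645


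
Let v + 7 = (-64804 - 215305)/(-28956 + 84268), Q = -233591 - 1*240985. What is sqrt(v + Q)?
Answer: I*sqrt(90747684672285)/13828 ≈ 688.9*I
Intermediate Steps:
Q = -474576 (Q = -233591 - 240985 = -474576)
v = -667293/55312 (v = -7 + (-64804 - 215305)/(-28956 + 84268) = -7 - 280109/55312 = -667293/55312 ≈ -12.064)
sqrt(v + Q) = sqrt(-667293/55312 - 474576) = sqrt(-26250415005/55312) = I*sqrt(90747684672285)/13828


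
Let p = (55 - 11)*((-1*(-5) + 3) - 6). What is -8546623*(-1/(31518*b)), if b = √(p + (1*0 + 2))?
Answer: 8546623*√10/945540 ≈ 28.583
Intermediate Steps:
p = 88 (p = 44*((5 + 3) - 6) = 44*(8 - 6) = 44*2 = 88)
b = 3*√10 (b = √(88 + (1*0 + 2)) = √(88 + (0 + 2)) = √(88 + 2) = √90 = 3*√10 ≈ 9.4868)
-8546623*(-1/(31518*b)) = -8546623*(-√10/945540) = -(-8546623)*√10/945540 = 8546623*√10/945540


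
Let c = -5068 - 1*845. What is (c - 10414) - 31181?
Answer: -47508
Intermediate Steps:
c = -5913 (c = -5068 - 845 = -5913)
(c - 10414) - 31181 = (-5913 - 10414) - 31181 = -16327 - 31181 = -47508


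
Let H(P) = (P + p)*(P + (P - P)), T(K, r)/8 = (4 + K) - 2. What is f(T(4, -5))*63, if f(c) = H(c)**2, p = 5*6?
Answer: 883104768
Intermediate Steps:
p = 30
T(K, r) = 16 + 8*K (T(K, r) = 8*((4 + K) - 2) = 8*(2 + K) = 16 + 8*K)
H(P) = P*(30 + P) (H(P) = (P + 30)*(P + (P - P)) = (30 + P)*(P + 0) = (30 + P)*P = P*(30 + P))
f(c) = c**2*(30 + c)**2 (f(c) = (c*(30 + c))**2 = c**2*(30 + c)**2)
f(T(4, -5))*63 = ((16 + 8*4)**2*(30 + (16 + 8*4))**2)*63 = ((16 + 32)**2*(30 + (16 + 32))**2)*63 = (48**2*(30 + 48)**2)*63 = (2304*78**2)*63 = (2304*6084)*63 = 14017536*63 = 883104768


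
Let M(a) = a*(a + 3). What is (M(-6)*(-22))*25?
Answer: -9900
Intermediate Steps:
M(a) = a*(3 + a)
(M(-6)*(-22))*25 = (-6*(3 - 6)*(-22))*25 = (-6*(-3)*(-22))*25 = (18*(-22))*25 = -396*25 = -9900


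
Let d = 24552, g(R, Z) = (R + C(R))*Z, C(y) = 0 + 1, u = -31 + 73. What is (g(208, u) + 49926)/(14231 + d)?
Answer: 58704/38783 ≈ 1.5137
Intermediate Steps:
u = 42
C(y) = 1
g(R, Z) = Z*(1 + R) (g(R, Z) = (R + 1)*Z = (1 + R)*Z = Z*(1 + R))
(g(208, u) + 49926)/(14231 + d) = (42*(1 + 208) + 49926)/(14231 + 24552) = (42*209 + 49926)/38783 = (8778 + 49926)*(1/38783) = 58704*(1/38783) = 58704/38783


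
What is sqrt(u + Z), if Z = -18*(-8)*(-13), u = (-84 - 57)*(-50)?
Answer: sqrt(5178) ≈ 71.958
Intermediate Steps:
u = 7050 (u = -141*(-50) = 7050)
Z = -1872 (Z = 144*(-13) = -1872)
sqrt(u + Z) = sqrt(7050 - 1872) = sqrt(5178)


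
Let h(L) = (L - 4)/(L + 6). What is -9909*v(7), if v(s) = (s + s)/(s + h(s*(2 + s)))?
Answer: -4786047/271 ≈ -17661.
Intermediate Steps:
h(L) = (-4 + L)/(6 + L)
v(s) = 2*s/(s + (-4 + s*(2 + s))/(6 + s*(2 + s))) (v(s) = (s + s)/(s + (-4 + s*(2 + s))/(6 + s*(2 + s))) = (2*s)/(s + (-4 + s*(2 + s))/(6 + s*(2 + s))) = 2*s/(s + (-4 + s*(2 + s))/(6 + s*(2 + s))))
-9909*v(7) = -19818*7*(6 + 7*(2 + 7))/(-4 + 7*(2 + 7) + 7*(6 + 7*(2 + 7))) = -19818*7*(6 + 7*9)/(-4 + 7*9 + 7*(6 + 7*9)) = -19818*7*(6 + 63)/(-4 + 63 + 7*(6 + 63)) = -19818*7*69/(-4 + 63 + 7*69) = -19818*7*69/(-4 + 63 + 483) = -19818*7*69/542 = -9909*483/271 = -4786047/271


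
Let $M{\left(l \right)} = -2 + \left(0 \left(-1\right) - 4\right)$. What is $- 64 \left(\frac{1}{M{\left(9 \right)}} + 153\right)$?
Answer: $- \frac{29344}{3} \approx -9781.3$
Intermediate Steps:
$M{\left(l \right)} = -6$ ($M{\left(l \right)} = -2 + \left(0 - 4\right) = -2 - 4 = -6$)
$- 64 \left(\frac{1}{M{\left(9 \right)}} + 153\right) = - 64 \left(\frac{1}{-6} + 153\right) = - 64 \left(- \frac{1}{6} + 153\right) = \left(-64\right) \frac{917}{6} = - \frac{29344}{3}$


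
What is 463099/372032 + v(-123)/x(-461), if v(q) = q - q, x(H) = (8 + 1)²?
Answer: 463099/372032 ≈ 1.2448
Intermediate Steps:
x(H) = 81 (x(H) = 9² = 81)
v(q) = 0
463099/372032 + v(-123)/x(-461) = 463099/372032 + 0/81 = 463099*(1/372032) + 0*(1/81) = 463099/372032 + 0 = 463099/372032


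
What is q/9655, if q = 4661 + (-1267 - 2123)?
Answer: 1271/9655 ≈ 0.13164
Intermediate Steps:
q = 1271 (q = 4661 - 3390 = 1271)
q/9655 = 1271/9655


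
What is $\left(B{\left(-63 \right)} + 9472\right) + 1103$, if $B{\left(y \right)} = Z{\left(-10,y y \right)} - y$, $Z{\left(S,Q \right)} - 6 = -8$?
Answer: $10636$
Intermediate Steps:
$Z{\left(S,Q \right)} = -2$ ($Z{\left(S,Q \right)} = 6 - 8 = -2$)
$B{\left(y \right)} = -2 - y$
$\left(B{\left(-63 \right)} + 9472\right) + 1103 = \left(\left(-2 - -63\right) + 9472\right) + 1103 = \left(\left(-2 + 63\right) + 9472\right) + 1103 = \left(61 + 9472\right) + 1103 = 9533 + 1103 = 10636$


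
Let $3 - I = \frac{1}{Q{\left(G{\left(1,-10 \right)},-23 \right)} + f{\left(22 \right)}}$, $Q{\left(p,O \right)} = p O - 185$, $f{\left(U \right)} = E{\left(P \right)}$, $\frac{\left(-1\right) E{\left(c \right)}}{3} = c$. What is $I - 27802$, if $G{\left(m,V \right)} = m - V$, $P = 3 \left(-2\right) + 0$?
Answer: $- \frac{11675579}{420} \approx -27799.0$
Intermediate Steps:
$P = -6$ ($P = -6 + 0 = -6$)
$E{\left(c \right)} = - 3 c$
$f{\left(U \right)} = 18$ ($f{\left(U \right)} = \left(-3\right) \left(-6\right) = 18$)
$Q{\left(p,O \right)} = -185 + O p$ ($Q{\left(p,O \right)} = O p - 185 = -185 + O p$)
$I = \frac{1261}{420}$ ($I = 3 - \frac{1}{\left(-185 - 23 \left(1 - -10\right)\right) + 18} = 3 - \frac{1}{\left(-185 - 23 \left(1 + 10\right)\right) + 18} = 3 - \frac{1}{\left(-185 - 253\right) + 18} = 3 - \frac{1}{-438 + 18} = 3 - \frac{1}{-420} = 3 - - \frac{1}{420} = 3 + \frac{1}{420} = \frac{1261}{420} \approx 3.0024$)
$I - 27802 = \frac{1261}{420} - 27802 = - \frac{11675579}{420}$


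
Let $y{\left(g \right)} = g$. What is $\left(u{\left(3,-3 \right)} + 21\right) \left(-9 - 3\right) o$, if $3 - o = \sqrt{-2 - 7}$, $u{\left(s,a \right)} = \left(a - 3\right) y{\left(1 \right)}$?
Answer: $-540 + 540 i \approx -540.0 + 540.0 i$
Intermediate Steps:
$u{\left(s,a \right)} = -3 + a$ ($u{\left(s,a \right)} = \left(a - 3\right) 1 = \left(-3 + a\right) 1 = -3 + a$)
$o = 3 - 3 i$ ($o = 3 - \sqrt{-2 - 7} = 3 - \sqrt{-9} = 3 - 3 i \approx 3.0 - 3.0 i$)
$\left(u{\left(3,-3 \right)} + 21\right) \left(-9 - 3\right) o = \left(\left(-3 - 3\right) + 21\right) \left(-9 - 3\right) \left(3 - 3 i\right) = \left(-6 + 21\right) \left(-9 - 3\right) \left(3 - 3 i\right) = 15 \left(-12\right) \left(3 - 3 i\right) = - 180 \left(3 - 3 i\right) = -540 + 540 i$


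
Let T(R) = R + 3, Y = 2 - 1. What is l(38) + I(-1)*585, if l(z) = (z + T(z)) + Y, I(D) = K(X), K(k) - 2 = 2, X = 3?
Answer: 2420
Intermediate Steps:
K(k) = 4 (K(k) = 2 + 2 = 4)
Y = 1
I(D) = 4
T(R) = 3 + R
l(z) = 4 + 2*z (l(z) = (z + (3 + z)) + 1 = (3 + 2*z) + 1 = 4 + 2*z)
l(38) + I(-1)*585 = (4 + 2*38) + 4*585 = (4 + 76) + 2340 = 80 + 2340 = 2420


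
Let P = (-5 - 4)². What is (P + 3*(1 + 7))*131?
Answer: 13755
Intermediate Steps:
P = 81 (P = (-9)² = 81)
(P + 3*(1 + 7))*131 = (81 + 3*(1 + 7))*131 = (81 + 3*8)*131 = (81 + 24)*131 = 105*131 = 13755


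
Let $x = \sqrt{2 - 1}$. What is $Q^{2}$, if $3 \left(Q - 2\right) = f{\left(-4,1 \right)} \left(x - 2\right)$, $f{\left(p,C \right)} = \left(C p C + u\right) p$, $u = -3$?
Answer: $\frac{484}{9} \approx 53.778$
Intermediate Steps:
$f{\left(p,C \right)} = p \left(-3 + p C^{2}\right)$ ($f{\left(p,C \right)} = \left(C p C - 3\right) p = \left(p C^{2} - 3\right) p = \left(-3 + p C^{2}\right) p = p \left(-3 + p C^{2}\right)$)
$x = 1$ ($x = \sqrt{1} = 1$)
$Q = - \frac{22}{3}$ ($Q = 2 + \frac{- 4 \left(-3 - 4 \cdot 1^{2}\right) \left(1 - 2\right)}{3} = 2 + \frac{- 4 \left(-3 - 4\right) \left(-1\right)}{3} = 2 + \frac{\left(-4\right) \left(-7\right) \left(-1\right)}{3} = 2 + \frac{28 \left(-1\right)}{3} = 2 + \frac{1}{3} \left(-28\right) = 2 - \frac{28}{3} = - \frac{22}{3} \approx -7.3333$)
$Q^{2} = \left(- \frac{22}{3}\right)^{2} = \frac{484}{9}$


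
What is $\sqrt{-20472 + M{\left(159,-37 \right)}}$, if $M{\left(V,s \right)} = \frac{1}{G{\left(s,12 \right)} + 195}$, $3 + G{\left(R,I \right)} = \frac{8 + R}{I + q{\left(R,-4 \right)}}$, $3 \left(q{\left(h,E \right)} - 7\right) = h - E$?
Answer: $\frac{4 i \sqrt{2905806442}}{1507} \approx 143.08 i$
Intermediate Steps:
$q{\left(h,E \right)} = 7 - \frac{E}{3} + \frac{h}{3}$ ($q{\left(h,E \right)} = 7 + \frac{h - E}{3} = 7 - \left(- \frac{h}{3} + \frac{E}{3}\right) = 7 - \frac{E}{3} + \frac{h}{3}$)
$G{\left(R,I \right)} = -3 + \frac{8 + R}{\frac{25}{3} + I + \frac{R}{3}}$ ($G{\left(R,I \right)} = -3 + \frac{8 + R}{I + \left(7 - - \frac{4}{3} + \frac{R}{3}\right)} = -3 + \frac{8 + R}{I + \left(7 + \frac{4}{3} + \frac{R}{3}\right)} = -3 + \frac{8 + R}{I + \left(\frac{25}{3} + \frac{R}{3}\right)} = -3 + \frac{8 + R}{\frac{25}{3} + I + \frac{R}{3}}$)
$M{\left(V,s \right)} = \frac{1}{195 - \frac{159}{61 + s}}$ ($M{\left(V,s \right)} = \frac{1}{\frac{3 \left(-17 - 36\right)}{25 + s + 3 \cdot 12} + 195} = \frac{1}{\frac{3 \left(-17 - 36\right)}{25 + s + 36} + 195} = \frac{1}{3 \frac{1}{61 + s} \left(-53\right) + 195} = \frac{1}{- \frac{159}{61 + s} + 195} = \frac{1}{195 - \frac{159}{61 + s}}$)
$\sqrt{-20472 + M{\left(159,-37 \right)}} = \sqrt{-20472 + \frac{61 - 37}{3 \left(3912 + 65 \left(-37\right)\right)}} = \sqrt{-20472 + \frac{1}{3} \frac{1}{3912 - 2405} \cdot 24} = \sqrt{-20472 + \frac{1}{3} \cdot \frac{1}{1507} \cdot 24} = \sqrt{-20472 + \frac{8}{1507}} = \sqrt{- \frac{30851296}{1507}} = \frac{4 i \sqrt{2905806442}}{1507}$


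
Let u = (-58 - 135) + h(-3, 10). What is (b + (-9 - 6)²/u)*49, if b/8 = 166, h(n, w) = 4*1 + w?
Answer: 11636863/179 ≈ 65010.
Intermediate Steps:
h(n, w) = 4 + w
b = 1328 (b = 8*166 = 1328)
u = -179 (u = (-58 - 135) + (4 + 10) = -193 + 14 = -179)
(b + (-9 - 6)²/u)*49 = (1328 + (-9 - 6)²/(-179))*49 = (1328 + (-15)²*(-1/179))*49 = (1328 + 225*(-1/179))*49 = (1328 - 225/179)*49 = (237487/179)*49 = 11636863/179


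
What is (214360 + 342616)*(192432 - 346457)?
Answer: -85788228400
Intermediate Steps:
(214360 + 342616)*(192432 - 346457) = 556976*(-154025) = -85788228400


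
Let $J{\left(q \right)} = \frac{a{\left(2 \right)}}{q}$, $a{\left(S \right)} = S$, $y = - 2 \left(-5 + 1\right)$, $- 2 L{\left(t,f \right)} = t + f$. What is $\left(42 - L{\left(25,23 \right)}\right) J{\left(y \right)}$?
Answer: $\frac{33}{2} \approx 16.5$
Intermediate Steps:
$L{\left(t,f \right)} = - \frac{f}{2} - \frac{t}{2}$ ($L{\left(t,f \right)} = - \frac{t + f}{2} = - \frac{f + t}{2} = - \frac{f}{2} - \frac{t}{2}$)
$y = 8$ ($y = \left(-2\right) \left(-4\right) = 8$)
$J{\left(q \right)} = \frac{2}{q}$
$\left(42 - L{\left(25,23 \right)}\right) J{\left(y \right)} = \left(42 - \left(\left(- \frac{1}{2}\right) 23 - \frac{25}{2}\right)\right) \frac{2}{8} = \left(42 - \left(- \frac{23}{2} - \frac{25}{2}\right)\right) 2 \cdot \frac{1}{8} = \left(42 - -24\right) \frac{1}{4} = \left(42 + 24\right) \frac{1}{4} = 66 \cdot \frac{1}{4} = \frac{33}{2}$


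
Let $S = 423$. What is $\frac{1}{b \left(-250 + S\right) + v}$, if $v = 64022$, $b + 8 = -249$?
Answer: $\frac{1}{19561} \approx 5.1122 \cdot 10^{-5}$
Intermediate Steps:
$b = -257$ ($b = -8 - 249 = -257$)
$\frac{1}{b \left(-250 + S\right) + v} = \frac{1}{- 257 \left(-250 + 423\right) + 64022} = \frac{1}{\left(-257\right) 173 + 64022} = \frac{1}{-44461 + 64022} = \frac{1}{19561}$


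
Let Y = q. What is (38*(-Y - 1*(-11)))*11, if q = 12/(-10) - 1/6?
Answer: 77539/15 ≈ 5169.3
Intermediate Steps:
q = -41/30 (q = 12*(-1/10) - 1*1/6 = -6/5 - 1/6 = -41/30 ≈ -1.3667)
Y = -41/30 ≈ -1.3667
(38*(-Y - 1*(-11)))*11 = (38*(-1*(-41/30) - 1*(-11)))*11 = (38*(41/30 + 11))*11 = (38*(371/30))*11 = (7049/15)*11 = 77539/15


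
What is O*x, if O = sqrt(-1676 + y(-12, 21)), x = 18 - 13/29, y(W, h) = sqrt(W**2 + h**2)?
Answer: 509*sqrt(-1676 + 3*sqrt(65))/29 ≈ 713.35*I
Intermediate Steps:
x = 509/29 (x = 18 - 13/29 = 509/29 ≈ 17.552)
O = sqrt(-1676 + 3*sqrt(65)) (O = sqrt(-1676 + sqrt((-12)**2 + 21**2)) = sqrt(-1676 + sqrt(144 + 441)) = sqrt(-1676 + sqrt(585)) = sqrt(-1676 + 3*sqrt(65)) ≈ 40.643*I)
O*x = sqrt(-1676 + 3*sqrt(65))*(509/29) = 509*sqrt(-1676 + 3*sqrt(65))/29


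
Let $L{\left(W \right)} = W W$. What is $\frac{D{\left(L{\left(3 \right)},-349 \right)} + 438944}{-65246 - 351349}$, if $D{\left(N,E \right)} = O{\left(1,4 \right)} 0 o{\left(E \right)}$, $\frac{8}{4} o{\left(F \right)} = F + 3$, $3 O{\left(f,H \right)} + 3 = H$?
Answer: $- \frac{438944}{416595} \approx -1.0536$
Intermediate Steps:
$O{\left(f,H \right)} = -1 + \frac{H}{3}$
$L{\left(W \right)} = W^{2}$
$o{\left(F \right)} = \frac{3}{2} + \frac{F}{2}$ ($o{\left(F \right)} = \frac{F + 3}{2} = \frac{3 + F}{2} = \frac{3}{2} + \frac{F}{2}$)
$D{\left(N,E \right)} = 0$ ($D{\left(N,E \right)} = \left(-1 + \frac{1}{3} \cdot 4\right) 0 \left(\frac{3}{2} + \frac{E}{2}\right) = \left(-1 + \frac{4}{3}\right) 0 \left(\frac{3}{2} + \frac{E}{2}\right) = \frac{1}{3} \cdot 0 \left(\frac{3}{2} + \frac{E}{2}\right) = 0 \left(\frac{3}{2} + \frac{E}{2}\right) = 0$)
$\frac{D{\left(L{\left(3 \right)},-349 \right)} + 438944}{-65246 - 351349} = \frac{0 + 438944}{-65246 - 351349} = \frac{438944}{-416595} = 438944 \left(- \frac{1}{416595}\right) = - \frac{438944}{416595}$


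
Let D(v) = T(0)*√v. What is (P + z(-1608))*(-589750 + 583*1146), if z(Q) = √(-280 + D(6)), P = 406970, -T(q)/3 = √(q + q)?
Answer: 31893424960 + 156736*I*√70 ≈ 3.1893e+10 + 1.3113e+6*I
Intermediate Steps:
T(q) = -3*√2*√q (T(q) = -3*√(q + q) = -3*√2*√q)
D(v) = 0 (D(v) = (-3*√2*√0)*√v = (-3*√2*0)*√v = 0*√v = 0)
z(Q) = 2*I*√70 (z(Q) = √(-280 + 0) = √(-280) = 2*I*√70)
(P + z(-1608))*(-589750 + 583*1146) = (406970 + 2*I*√70)*(-589750 + 583*1146) = (406970 + 2*I*√70)*(-589750 + 668118) = (406970 + 2*I*√70)*78368 = 31893424960 + 156736*I*√70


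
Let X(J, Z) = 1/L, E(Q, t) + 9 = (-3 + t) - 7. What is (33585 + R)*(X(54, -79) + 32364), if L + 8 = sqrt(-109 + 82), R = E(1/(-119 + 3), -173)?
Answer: 98346258588/91 - 100179*I*sqrt(3)/91 ≈ 1.0807e+9 - 1906.8*I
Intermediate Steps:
E(Q, t) = -19 + t (E(Q, t) = -9 + ((-3 + t) - 7) = -9 + (-10 + t) = -19 + t)
R = -192 (R = -19 - 173 = -192)
L = -8 + 3*I*sqrt(3) (L = -8 + sqrt(-109 + 82) = -8 + sqrt(-27) = -8 + 3*I*sqrt(3) ≈ -8.0 + 5.1962*I)
X(J, Z) = 1/(-8 + 3*I*sqrt(3))
(33585 + R)*(X(54, -79) + 32364) = (33585 - 192)*((-8/91 - 3*I*sqrt(3)/91) + 32364) = 33393*(2945116/91 - 3*I*sqrt(3)/91) = 98346258588/91 - 100179*I*sqrt(3)/91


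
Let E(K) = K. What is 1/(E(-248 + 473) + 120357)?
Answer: 1/120582 ≈ 8.2931e-6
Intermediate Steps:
1/(E(-248 + 473) + 120357) = 1/((-248 + 473) + 120357) = 1/(225 + 120357) = 1/120582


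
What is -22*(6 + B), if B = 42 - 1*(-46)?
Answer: -2068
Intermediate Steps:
B = 88 (B = 42 + 46 = 88)
-22*(6 + B) = -22*(6 + 88) = -22*94 = -2068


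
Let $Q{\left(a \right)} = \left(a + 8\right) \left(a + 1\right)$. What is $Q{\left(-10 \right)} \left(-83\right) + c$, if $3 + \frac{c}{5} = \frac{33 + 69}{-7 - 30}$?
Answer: $- \frac{56343}{37} \approx -1522.8$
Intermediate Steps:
$c = - \frac{1065}{37}$ ($c = -15 + 5 \frac{33 + 69}{-7 - 30} = -15 + 5 \frac{102}{-37} = -15 + 5 \cdot 102 \left(- \frac{1}{37}\right) = -15 + 5 \left(- \frac{102}{37}\right) = -15 - \frac{510}{37} = - \frac{1065}{37} \approx -28.784$)
$Q{\left(a \right)} = \left(1 + a\right) \left(8 + a\right)$ ($Q{\left(a \right)} = \left(8 + a\right) \left(1 + a\right) = \left(1 + a\right) \left(8 + a\right)$)
$Q{\left(-10 \right)} \left(-83\right) + c = \left(8 + \left(-10\right)^{2} + 9 \left(-10\right)\right) \left(-83\right) - \frac{1065}{37} = \left(8 + 100 - 90\right) \left(-83\right) - \frac{1065}{37} = 18 \left(-83\right) - \frac{1065}{37} = -1494 - \frac{1065}{37} = - \frac{56343}{37}$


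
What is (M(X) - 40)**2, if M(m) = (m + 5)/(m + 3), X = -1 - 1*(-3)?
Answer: 37249/25 ≈ 1490.0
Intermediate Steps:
X = 2 (X = -1 + 3 = 2)
M(m) = (5 + m)/(3 + m)
(M(X) - 40)**2 = ((5 + 2)/(3 + 2) - 40)**2 = (7/5 - 40)**2 = (-193/5)**2 = 37249/25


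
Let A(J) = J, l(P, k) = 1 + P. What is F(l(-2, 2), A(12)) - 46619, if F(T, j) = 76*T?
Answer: -46695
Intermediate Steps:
F(l(-2, 2), A(12)) - 46619 = 76*(1 - 2) - 46619 = 76*(-1) - 46619 = -76 - 46619 = -46695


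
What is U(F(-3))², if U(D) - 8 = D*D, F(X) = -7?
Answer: 3249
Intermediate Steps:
U(D) = 8 + D² (U(D) = 8 + D*D = 8 + D²)
U(F(-3))² = (8 + (-7)²)² = (8 + 49)² = 57² = 3249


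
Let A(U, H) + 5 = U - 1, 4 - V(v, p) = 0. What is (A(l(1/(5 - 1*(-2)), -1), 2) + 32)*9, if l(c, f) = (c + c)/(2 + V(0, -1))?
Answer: 1641/7 ≈ 234.43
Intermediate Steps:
V(v, p) = 4 (V(v, p) = 4 - 1*0 = 4 + 0 = 4)
l(c, f) = c/3 (l(c, f) = (c + c)/(2 + 4) = (2*c)/6 = (2*c)*(⅙) = c/3)
A(U, H) = -6 + U (A(U, H) = -5 + (U - 1) = -5 + (-1 + U) = -6 + U)
(A(l(1/(5 - 1*(-2)), -1), 2) + 32)*9 = ((-6 + 1/(3*(5 - 1*(-2)))) + 32)*9 = ((-6 + 1/(3*(5 + 2))) + 32)*9 = ((-6 + (⅓)/7) + 32)*9 = ((-6 + (⅓)*(⅐)) + 32)*9 = ((-6 + 1/21) + 32)*9 = (-125/21 + 32)*9 = (547/21)*9 = 1641/7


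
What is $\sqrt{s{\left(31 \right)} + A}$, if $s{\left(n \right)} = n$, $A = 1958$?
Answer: $3 \sqrt{221} \approx 44.598$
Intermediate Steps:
$\sqrt{s{\left(31 \right)} + A} = \sqrt{31 + 1958} = \sqrt{1989} = 3 \sqrt{221}$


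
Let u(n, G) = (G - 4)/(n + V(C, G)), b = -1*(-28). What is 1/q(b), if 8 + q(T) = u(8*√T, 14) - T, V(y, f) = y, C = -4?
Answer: -2282/82097 - 40*√7/574679 ≈ -0.027981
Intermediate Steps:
b = 28
u(n, G) = (-4 + G)/(-4 + n) (u(n, G) = (G - 4)/(n - 4) = (-4 + G)/(-4 + n))
q(T) = -8 - T + 10/(-4 + 8*√T) (q(T) = -8 + ((-4 + 14)/(-4 + 8*√T) - T) = -8 + (10/(-4 + 8*√T) - T) = -8 + (-T + 10/(-4 + 8*√T)) = -8 - T + 10/(-4 + 8*√T))
1/q(b) = 1/((5 - 2*(-1 + 2*√28)*(8 + 28))/(2*(-1 + 2*√28))) = 1/((5 - 2*(-1 + 2*(2*√7))*36)/(2*(-1 + 2*(2*√7)))) = 1/((5 - 2*(-1 + 4*√7)*36)/(2*(-1 + 4*√7))) = 1/((5 + (72 - 288*√7))/(2*(-1 + 4*√7))) = 1/((77 - 288*√7)/(2*(-1 + 4*√7))) = 2*(-1 + 4*√7)/(77 - 288*√7)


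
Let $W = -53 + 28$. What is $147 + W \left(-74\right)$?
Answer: $1997$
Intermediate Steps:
$W = -25$
$147 + W \left(-74\right) = 147 - -1850 = 147 + 1850 = 1997$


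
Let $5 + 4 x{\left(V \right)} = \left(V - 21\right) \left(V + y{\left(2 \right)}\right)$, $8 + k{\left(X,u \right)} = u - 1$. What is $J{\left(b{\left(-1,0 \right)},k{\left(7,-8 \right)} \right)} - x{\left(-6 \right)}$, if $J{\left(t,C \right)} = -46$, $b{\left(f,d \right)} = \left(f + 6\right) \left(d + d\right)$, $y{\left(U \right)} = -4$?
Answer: $- \frac{449}{4} \approx -112.25$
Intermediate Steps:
$k{\left(X,u \right)} = -9 + u$ ($k{\left(X,u \right)} = -8 + \left(u - 1\right) = -8 + \left(-1 + u\right) = -9 + u$)
$b{\left(f,d \right)} = 2 d \left(6 + f\right)$ ($b{\left(f,d \right)} = \left(6 + f\right) 2 d = 2 d \left(6 + f\right)$)
$x{\left(V \right)} = - \frac{5}{4} + \frac{\left(-21 + V\right) \left(-4 + V\right)}{4}$ ($x{\left(V \right)} = - \frac{5}{4} + \frac{\left(V - 21\right) \left(V - 4\right)}{4} = - \frac{5}{4} + \frac{\left(-21 + V\right) \left(-4 + V\right)}{4}$)
$J{\left(b{\left(-1,0 \right)},k{\left(7,-8 \right)} \right)} - x{\left(-6 \right)} = -46 - \left(\frac{79}{4} - - \frac{75}{2} + \frac{\left(-6\right)^{2}}{4}\right) = -46 - \left(\frac{79}{4} + \frac{75}{2} + \frac{1}{4} \cdot 36\right) = -46 - \left(\frac{79}{4} + \frac{75}{2} + 9\right) = -46 - \frac{265}{4} = - \frac{449}{4}$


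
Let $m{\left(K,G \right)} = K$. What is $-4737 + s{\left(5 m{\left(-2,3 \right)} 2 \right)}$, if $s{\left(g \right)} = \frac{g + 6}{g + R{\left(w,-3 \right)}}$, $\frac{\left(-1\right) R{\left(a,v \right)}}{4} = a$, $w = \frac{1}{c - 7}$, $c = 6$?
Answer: $- \frac{37889}{8} \approx -4736.1$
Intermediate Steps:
$w = -1$ ($w = \frac{1}{6 - 7} = \frac{1}{-1} = -1$)
$R{\left(a,v \right)} = - 4 a$
$s{\left(g \right)} = \frac{6 + g}{4 + g}$ ($s{\left(g \right)} = \frac{g + 6}{g - -4} = \frac{6 + g}{g + 4} = \frac{6 + g}{4 + g}$)
$-4737 + s{\left(5 m{\left(-2,3 \right)} 2 \right)} = -4737 + \frac{6 + 5 \left(-2\right) 2}{4 + 5 \left(-2\right) 2} = -4737 + \frac{6 - 20}{4 - 20} = -4737 + \frac{1}{-16} \left(-14\right) = -4737 - - \frac{7}{8} = -4737 + \frac{7}{8} = - \frac{37889}{8}$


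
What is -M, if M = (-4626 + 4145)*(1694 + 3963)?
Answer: 2721017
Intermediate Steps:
M = -2721017 (M = -481*5657 = -2721017)
-M = -1*(-2721017) = 2721017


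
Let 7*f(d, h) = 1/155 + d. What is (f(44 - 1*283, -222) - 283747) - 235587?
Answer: -80502062/155 ≈ -5.1937e+5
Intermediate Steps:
f(d, h) = 1/1085 + d/7 (f(d, h) = (1/155 + d)/7 = 1/1085 + d/7)
(f(44 - 1*283, -222) - 283747) - 235587 = ((1/1085 + (44 - 1*283)/7) - 283747) - 235587 = ((1/1085 + (44 - 283)/7) - 283747) - 235587 = ((1/1085 + (1/7)*(-239)) - 283747) - 235587 = ((1/1085 - 239/7) - 283747) - 235587 = (-5292/155 - 283747) - 235587 = -43986077/155 - 235587 = -80502062/155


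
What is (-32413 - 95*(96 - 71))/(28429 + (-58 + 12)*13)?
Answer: -11596/9277 ≈ -1.2500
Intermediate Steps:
(-32413 - 95*(96 - 71))/(28429 + (-58 + 12)*13) = (-32413 - 95*25)/(28429 - 46*13) = (-32413 - 2375)/(28429 - 598) = -34788/27831 = -34788*1/27831 = -11596/9277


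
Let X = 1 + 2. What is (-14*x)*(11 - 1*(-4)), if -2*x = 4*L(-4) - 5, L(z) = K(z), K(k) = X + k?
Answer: -945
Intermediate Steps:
X = 3
K(k) = 3 + k
L(z) = 3 + z
x = 9/2 (x = -(4*(3 - 4) - 5)/2 = -(4*(-1) - 5)/2 = -(-4 - 5)/2 = -1/2*(-9) = 9/2 ≈ 4.5000)
(-14*x)*(11 - 1*(-4)) = (-14*9/2)*(11 - 1*(-4)) = -63*(11 + 4) = -63*15 = -945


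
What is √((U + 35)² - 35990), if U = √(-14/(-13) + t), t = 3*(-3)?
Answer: √(-5876624 + 910*I*√1339)/13 ≈ 0.52831 + 186.48*I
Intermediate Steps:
t = -9
U = I*√1339/13 (U = √(-14/(-13) - 9) = √(-14*(-1/13) - 9) = √(14/13 - 9) = √(-103/13) = I*√1339/13 ≈ 2.8148*I)
√((U + 35)² - 35990) = √((I*√1339/13 + 35)² - 35990) = √((35 + I*√1339/13)² - 35990) = √(-35990 + (35 + I*√1339/13)²)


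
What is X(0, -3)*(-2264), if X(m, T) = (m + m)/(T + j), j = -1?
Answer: 0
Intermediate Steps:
X(m, T) = 2*m/(-1 + T) (X(m, T) = (m + m)/(T - 1) = (2*m)/(-1 + T) = 2*m/(-1 + T))
X(0, -3)*(-2264) = (2*0/(-1 - 3))*(-2264) = (2*0/(-4))*(-2264) = (2*0*(-¼))*(-2264) = 0*(-2264) = 0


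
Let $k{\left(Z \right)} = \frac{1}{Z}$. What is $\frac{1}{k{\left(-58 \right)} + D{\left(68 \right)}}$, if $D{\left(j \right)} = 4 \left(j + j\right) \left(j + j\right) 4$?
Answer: $\frac{58}{17164287} \approx 3.3791 \cdot 10^{-6}$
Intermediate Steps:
$D{\left(j \right)} = 64 j^{2}$ ($D{\left(j \right)} = 4 \cdot 2 j 2 j 4 = 4 \cdot 4 j^{2} \cdot 4 = 16 j^{2} \cdot 4 = 64 j^{2}$)
$\frac{1}{k{\left(-58 \right)} + D{\left(68 \right)}} = \frac{1}{\frac{1}{-58} + 64 \cdot 68^{2}} = \frac{1}{- \frac{1}{58} + 64 \cdot 4624} = \frac{1}{- \frac{1}{58} + 295936} = \frac{1}{\frac{17164287}{58}} = \frac{58}{17164287}$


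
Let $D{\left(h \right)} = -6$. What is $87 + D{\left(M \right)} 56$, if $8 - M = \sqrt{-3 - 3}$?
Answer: $-249$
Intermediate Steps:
$M = 8 - i \sqrt{6}$ ($M = 8 - \sqrt{-3 - 3} = 8 - \sqrt{-6} = 8 - i \sqrt{6} \approx 8.0 - 2.4495 i$)
$87 + D{\left(M \right)} 56 = 87 - 336 = -249$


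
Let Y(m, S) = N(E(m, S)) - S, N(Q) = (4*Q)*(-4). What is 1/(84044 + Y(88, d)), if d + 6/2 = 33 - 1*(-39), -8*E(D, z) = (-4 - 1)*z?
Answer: 1/83285 ≈ 1.2007e-5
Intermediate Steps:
E(D, z) = 5*z/8 (E(D, z) = -(-4 - 1)*z/8 = -(-5)*z/8 = 5*z/8)
N(Q) = -16*Q
d = 69 (d = -3 + (33 - 1*(-39)) = -3 + (33 + 39) = -3 + 72 = 69)
Y(m, S) = -11*S (Y(m, S) = -10*S - S = -11*S)
1/(84044 + Y(88, d)) = 1/(84044 - 11*69) = 1/(84044 - 759) = 1/83285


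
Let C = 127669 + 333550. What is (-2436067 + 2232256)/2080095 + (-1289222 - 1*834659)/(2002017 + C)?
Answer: -1639969613697/1707921629140 ≈ -0.96021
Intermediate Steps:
C = 461219
(-2436067 + 2232256)/2080095 + (-1289222 - 1*834659)/(2002017 + C) = (-2436067 + 2232256)/2080095 + (-1289222 - 1*834659)/(2002017 + 461219) = -203811*1/2080095 + (-1289222 - 834659)/2463236 = -67937/693365 - 2123881*1/2463236 = -67937/693365 - 2123881/2463236 = -1639969613697/1707921629140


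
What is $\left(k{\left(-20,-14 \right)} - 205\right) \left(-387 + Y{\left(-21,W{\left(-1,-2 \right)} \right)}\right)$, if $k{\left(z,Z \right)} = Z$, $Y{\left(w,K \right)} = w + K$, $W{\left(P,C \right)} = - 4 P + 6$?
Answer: $87162$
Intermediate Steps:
$W{\left(P,C \right)} = 6 - 4 P$
$Y{\left(w,K \right)} = K + w$
$\left(k{\left(-20,-14 \right)} - 205\right) \left(-387 + Y{\left(-21,W{\left(-1,-2 \right)} \right)}\right) = \left(-14 - 205\right) \left(-387 + \left(\left(6 - -4\right) - 21\right)\right) = - 219 \left(-387 + \left(\left(6 + 4\right) - 21\right)\right) = - 219 \left(-387 + \left(10 - 21\right)\right) = - 219 \left(-387 - 11\right) = \left(-219\right) \left(-398\right) = 87162$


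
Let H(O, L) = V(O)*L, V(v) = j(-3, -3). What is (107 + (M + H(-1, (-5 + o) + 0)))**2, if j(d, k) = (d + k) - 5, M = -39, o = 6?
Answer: 3249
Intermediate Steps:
j(d, k) = -5 + d + k
V(v) = -11 (V(v) = -5 - 3 - 3 = -11)
H(O, L) = -11*L
(107 + (M + H(-1, (-5 + o) + 0)))**2 = (107 + (-39 - 11*((-5 + 6) + 0)))**2 = (107 + (-39 - 11*(1 + 0)))**2 = (107 + (-39 - 11*1))**2 = (107 + (-39 - 11))**2 = (107 - 50)**2 = 57**2 = 3249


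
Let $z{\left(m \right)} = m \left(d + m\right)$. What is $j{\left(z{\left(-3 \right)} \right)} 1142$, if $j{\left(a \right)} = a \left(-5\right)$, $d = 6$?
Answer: $51390$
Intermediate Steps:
$z{\left(m \right)} = m \left(6 + m\right)$
$j{\left(a \right)} = - 5 a$
$j{\left(z{\left(-3 \right)} \right)} 1142 = - 5 \left(- 3 \left(6 - 3\right)\right) 1142 = - 5 \left(\left(-3\right) 3\right) 1142 = \left(-5\right) \left(-9\right) 1142 = 45 \cdot 1142 = 51390$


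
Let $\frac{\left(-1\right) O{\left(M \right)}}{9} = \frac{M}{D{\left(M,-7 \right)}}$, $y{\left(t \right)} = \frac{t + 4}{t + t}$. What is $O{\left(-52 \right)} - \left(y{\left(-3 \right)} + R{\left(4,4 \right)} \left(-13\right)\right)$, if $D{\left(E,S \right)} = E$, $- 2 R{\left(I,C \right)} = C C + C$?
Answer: $- \frac{833}{6} \approx -138.83$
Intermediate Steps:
$R{\left(I,C \right)} = - \frac{C}{2} - \frac{C^{2}}{2}$ ($R{\left(I,C \right)} = - \frac{C C + C}{2} = - \frac{C^{2} + C}{2} = - \frac{C + C^{2}}{2} = - \frac{C}{2} - \frac{C^{2}}{2}$)
$y{\left(t \right)} = \frac{4 + t}{2 t}$
$O{\left(M \right)} = -9$ ($O{\left(M \right)} = - 9 \frac{M}{M} = \left(-9\right) 1 = -9$)
$O{\left(-52 \right)} - \left(y{\left(-3 \right)} + R{\left(4,4 \right)} \left(-13\right)\right) = -9 - \left(\frac{4 - 3}{2 \left(-3\right)} + \left(- \frac{1}{2}\right) 4 \left(1 + 4\right) \left(-13\right)\right) = -9 - \left(\frac{1}{2} \left(- \frac{1}{3}\right) 1 + \left(- \frac{1}{2}\right) 4 \cdot 5 \left(-13\right)\right) = -9 - \left(- \frac{1}{6} - -130\right) = -9 - \left(- \frac{1}{6} + 130\right) = -9 - \frac{779}{6} = - \frac{833}{6}$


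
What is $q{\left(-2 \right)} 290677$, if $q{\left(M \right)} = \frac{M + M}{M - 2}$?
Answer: $290677$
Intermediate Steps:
$q{\left(M \right)} = \frac{2 M}{-2 + M}$
$q{\left(-2 \right)} 290677 = 2 \left(-2\right) \frac{1}{-2 - 2} \cdot 290677 = 2 \left(-2\right) \frac{1}{-4} \cdot 290677 = 2 \left(-2\right) \left(- \frac{1}{4}\right) 290677 = 1 \cdot 290677 = 290677$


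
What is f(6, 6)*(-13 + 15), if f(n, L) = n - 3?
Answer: 6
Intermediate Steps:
f(n, L) = -3 + n
f(6, 6)*(-13 + 15) = (-3 + 6)*(-13 + 15) = 3*2 = 6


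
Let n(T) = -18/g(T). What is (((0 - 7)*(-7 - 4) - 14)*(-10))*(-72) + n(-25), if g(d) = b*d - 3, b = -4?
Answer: 4399902/97 ≈ 45360.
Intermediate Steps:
g(d) = -3 - 4*d (g(d) = -4*d - 3 = -3 - 4*d)
n(T) = -18/(-3 - 4*T)
(((0 - 7)*(-7 - 4) - 14)*(-10))*(-72) + n(-25) = (((0 - 7)*(-7 - 4) - 14)*(-10))*(-72) + 18/(3 + 4*(-25)) = ((-7*(-11) - 14)*(-10))*(-72) + 18/(3 - 100) = ((77 - 14)*(-10))*(-72) + 18/(-97) = (63*(-10))*(-72) + 18*(-1/97) = -630*(-72) - 18/97 = 45360 - 18/97 = 4399902/97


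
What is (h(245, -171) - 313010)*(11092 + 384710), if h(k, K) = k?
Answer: -123793012530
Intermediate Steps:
(h(245, -171) - 313010)*(11092 + 384710) = (245 - 313010)*(11092 + 384710) = -312765*395802 = -123793012530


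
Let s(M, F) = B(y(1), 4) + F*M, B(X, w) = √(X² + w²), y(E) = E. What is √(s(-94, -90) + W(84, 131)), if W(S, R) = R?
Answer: √(8591 + √17) ≈ 92.710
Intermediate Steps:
s(M, F) = √17 + F*M (s(M, F) = √(1² + 4²) + F*M = √(1 + 16) + F*M = √17 + F*M)
√(s(-94, -90) + W(84, 131)) = √((√17 - 90*(-94)) + 131) = √((√17 + 8460) + 131) = √((8460 + √17) + 131) = √(8591 + √17)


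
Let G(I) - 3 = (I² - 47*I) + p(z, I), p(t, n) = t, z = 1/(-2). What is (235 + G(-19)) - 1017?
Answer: 949/2 ≈ 474.50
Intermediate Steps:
z = -½ ≈ -0.50000
G(I) = 5/2 + I² - 47*I (G(I) = 3 + ((I² - 47*I) - ½) = 3 + (-½ + I² - 47*I) = 5/2 + I² - 47*I)
(235 + G(-19)) - 1017 = (235 + (5/2 + (-19)² - 47*(-19))) - 1017 = (235 + (5/2 + 361 + 893)) - 1017 = (235 + 2513/2) - 1017 = 2983/2 - 1017 = 949/2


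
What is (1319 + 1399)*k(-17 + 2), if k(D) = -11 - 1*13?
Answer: -65232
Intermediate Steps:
k(D) = -24 (k(D) = -11 - 13 = -24)
(1319 + 1399)*k(-17 + 2) = (1319 + 1399)*(-24) = 2718*(-24) = -65232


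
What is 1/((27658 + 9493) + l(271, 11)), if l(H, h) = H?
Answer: 1/37422 ≈ 2.6722e-5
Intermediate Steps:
1/((27658 + 9493) + l(271, 11)) = 1/((27658 + 9493) + 271) = 1/(37151 + 271) = 1/37422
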